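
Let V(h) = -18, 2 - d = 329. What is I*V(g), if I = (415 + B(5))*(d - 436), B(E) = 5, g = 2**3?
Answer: 5768280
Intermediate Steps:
d = -327 (d = 2 - 1*329 = 2 - 329 = -327)
g = 8
I = -320460 (I = (415 + 5)*(-327 - 436) = 420*(-763) = -320460)
I*V(g) = -320460*(-18) = 5768280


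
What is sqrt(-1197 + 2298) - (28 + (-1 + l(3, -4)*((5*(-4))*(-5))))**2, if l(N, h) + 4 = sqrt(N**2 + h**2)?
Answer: -16129 + sqrt(1101) ≈ -16096.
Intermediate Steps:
l(N, h) = -4 + sqrt(N**2 + h**2)
sqrt(-1197 + 2298) - (28 + (-1 + l(3, -4)*((5*(-4))*(-5))))**2 = sqrt(-1197 + 2298) - (28 + (-1 + (-4 + sqrt(3**2 + (-4)**2))*((5*(-4))*(-5))))**2 = sqrt(1101) - (28 + (-1 + (-4 + sqrt(9 + 16))*(-20*(-5))))**2 = sqrt(1101) - (28 + (-1 + (-4 + sqrt(25))*100))**2 = sqrt(1101) - (28 + (-1 + (-4 + 5)*100))**2 = sqrt(1101) - (28 + (-1 + 1*100))**2 = sqrt(1101) - (28 + (-1 + 100))**2 = sqrt(1101) - (28 + 99)**2 = sqrt(1101) - 1*127**2 = sqrt(1101) - 1*16129 = sqrt(1101) - 16129 = -16129 + sqrt(1101)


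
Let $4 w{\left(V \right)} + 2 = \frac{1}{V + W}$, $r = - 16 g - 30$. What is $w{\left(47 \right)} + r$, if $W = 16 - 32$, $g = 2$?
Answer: $- \frac{7749}{124} \approx -62.492$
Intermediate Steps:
$W = -16$ ($W = 16 - 32 = -16$)
$r = -62$ ($r = \left(-16\right) 2 - 30 = -32 - 30 = -62$)
$w{\left(V \right)} = - \frac{1}{2} + \frac{1}{4 \left(-16 + V\right)}$ ($w{\left(V \right)} = - \frac{1}{2} + \frac{1}{4 \left(V - 16\right)} = - \frac{1}{2} + \frac{1}{4 \left(-16 + V\right)}$)
$w{\left(47 \right)} + r = \frac{33 - 94}{4 \left(-16 + 47\right)} - 62 = \frac{33 - 94}{4 \cdot 31} - 62 = \frac{1}{4} \cdot \frac{1}{31} \left(-61\right) - 62 = - \frac{61}{124} - 62 = - \frac{7749}{124}$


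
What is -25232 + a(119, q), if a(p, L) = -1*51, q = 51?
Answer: -25283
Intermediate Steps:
a(p, L) = -51
-25232 + a(119, q) = -25232 - 51 = -25283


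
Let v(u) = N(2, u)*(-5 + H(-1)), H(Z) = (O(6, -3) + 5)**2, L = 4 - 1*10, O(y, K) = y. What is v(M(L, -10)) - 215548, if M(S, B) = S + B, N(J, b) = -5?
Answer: -216128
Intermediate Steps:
L = -6 (L = 4 - 10 = -6)
M(S, B) = B + S
H(Z) = 121 (H(Z) = (6 + 5)**2 = 11**2 = 121)
v(u) = -580 (v(u) = -5*(-5 + 121) = -5*116 = -580)
v(M(L, -10)) - 215548 = -580 - 215548 = -216128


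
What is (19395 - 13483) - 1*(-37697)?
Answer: 43609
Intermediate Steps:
(19395 - 13483) - 1*(-37697) = 5912 + 37697 = 43609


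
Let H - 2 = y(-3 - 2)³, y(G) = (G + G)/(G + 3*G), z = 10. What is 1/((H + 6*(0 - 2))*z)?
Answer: -4/395 ≈ -0.010127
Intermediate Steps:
y(G) = ½ (y(G) = (2*G)/((4*G)) = (2*G)*(1/(4*G)) = ½)
H = 17/8 (H = 2 + (½)³ = 2 + ⅛ = 17/8 ≈ 2.1250)
1/((H + 6*(0 - 2))*z) = 1/((17/8 + 6*(0 - 2))*10) = 1/((17/8 + 6*(-2))*10) = 1/((17/8 - 12)*10) = 1/(-79/8*10) = 1/(-395/4) = -4/395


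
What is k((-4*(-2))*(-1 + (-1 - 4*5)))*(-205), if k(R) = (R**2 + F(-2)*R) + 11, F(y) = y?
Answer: -6424495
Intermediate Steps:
k(R) = 11 + R**2 - 2*R (k(R) = (R**2 - 2*R) + 11 = 11 + R**2 - 2*R)
k((-4*(-2))*(-1 + (-1 - 4*5)))*(-205) = (11 + ((-4*(-2))*(-1 + (-1 - 4*5)))**2 - 2*(-4*(-2))*(-1 + (-1 - 4*5)))*(-205) = (11 + (8*(-1 + (-1 - 20)))**2 - 16*(-1 + (-1 - 20)))*(-205) = (11 + (8*(-1 - 21))**2 - 16*(-1 - 21))*(-205) = (11 + (8*(-22))**2 - 16*(-22))*(-205) = (11 + (-176)**2 - 2*(-176))*(-205) = (11 + 30976 + 352)*(-205) = 31339*(-205) = -6424495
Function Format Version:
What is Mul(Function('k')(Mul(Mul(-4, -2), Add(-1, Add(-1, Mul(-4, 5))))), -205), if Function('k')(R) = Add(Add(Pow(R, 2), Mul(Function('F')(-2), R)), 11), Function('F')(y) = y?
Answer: -6424495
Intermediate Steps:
Function('k')(R) = Add(11, Pow(R, 2), Mul(-2, R)) (Function('k')(R) = Add(Add(Pow(R, 2), Mul(-2, R)), 11) = Add(11, Pow(R, 2), Mul(-2, R)))
Mul(Function('k')(Mul(Mul(-4, -2), Add(-1, Add(-1, Mul(-4, 5))))), -205) = Mul(Add(11, Pow(Mul(Mul(-4, -2), Add(-1, Add(-1, Mul(-4, 5)))), 2), Mul(-2, Mul(Mul(-4, -2), Add(-1, Add(-1, Mul(-4, 5)))))), -205) = Mul(Add(11, Pow(Mul(8, Add(-1, Add(-1, -20))), 2), Mul(-2, Mul(8, Add(-1, Add(-1, -20))))), -205) = Mul(Add(11, Pow(Mul(8, Add(-1, -21)), 2), Mul(-2, Mul(8, Add(-1, -21)))), -205) = Mul(Add(11, Pow(Mul(8, -22), 2), Mul(-2, Mul(8, -22))), -205) = Mul(Add(11, Pow(-176, 2), Mul(-2, -176)), -205) = Mul(Add(11, 30976, 352), -205) = Mul(31339, -205) = -6424495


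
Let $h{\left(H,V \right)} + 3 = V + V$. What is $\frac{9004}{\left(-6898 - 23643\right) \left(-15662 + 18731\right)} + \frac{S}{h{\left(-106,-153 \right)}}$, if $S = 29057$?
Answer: $- \frac{907841650663}{9654223887} \approx -94.036$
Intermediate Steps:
$h{\left(H,V \right)} = -3 + 2 V$ ($h{\left(H,V \right)} = -3 + \left(V + V\right) = -3 + 2 V$)
$\frac{9004}{\left(-6898 - 23643\right) \left(-15662 + 18731\right)} + \frac{S}{h{\left(-106,-153 \right)}} = \frac{9004}{\left(-6898 - 23643\right) \left(-15662 + 18731\right)} + \frac{29057}{-3 + 2 \left(-153\right)} = \frac{9004}{\left(-30541\right) 3069} + \frac{29057}{-3 - 306} = \frac{9004}{-93730329} + \frac{29057}{-309} = 9004 \left(- \frac{1}{93730329}\right) + 29057 \left(- \frac{1}{309}\right) = - \frac{9004}{93730329} - \frac{29057}{309} = - \frac{907841650663}{9654223887}$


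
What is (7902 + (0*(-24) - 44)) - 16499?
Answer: -8641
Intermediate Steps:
(7902 + (0*(-24) - 44)) - 16499 = (7902 + (0 - 44)) - 16499 = (7902 - 44) - 16499 = 7858 - 16499 = -8641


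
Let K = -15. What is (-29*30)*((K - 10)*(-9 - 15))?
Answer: -522000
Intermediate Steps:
(-29*30)*((K - 10)*(-9 - 15)) = (-29*30)*((-15 - 10)*(-9 - 15)) = -(-21750)*(-24) = -870*600 = -522000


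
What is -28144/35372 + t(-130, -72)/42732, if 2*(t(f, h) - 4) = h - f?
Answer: -100123511/125959692 ≈ -0.79489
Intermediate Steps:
t(f, h) = 4 + h/2 - f/2 (t(f, h) = 4 + (h - f)/2 = 4 + (h/2 - f/2) = 4 + h/2 - f/2)
-28144/35372 + t(-130, -72)/42732 = -28144/35372 + (4 + (½)*(-72) - ½*(-130))/42732 = -28144*1/35372 + (4 - 36 + 65)*(1/42732) = -7036/8843 + 33*(1/42732) = -7036/8843 + 11/14244 = -100123511/125959692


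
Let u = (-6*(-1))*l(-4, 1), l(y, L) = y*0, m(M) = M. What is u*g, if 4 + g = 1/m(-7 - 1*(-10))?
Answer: 0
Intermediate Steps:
l(y, L) = 0
g = -11/3 (g = -4 + 1/(-7 - 1*(-10)) = -4 + 1/(-7 + 10) = -4 + 1/3 = -4 + ⅓ = -11/3 ≈ -3.6667)
u = 0 (u = -6*(-1)*0 = 6*0 = 0)
u*g = 0*(-11/3) = 0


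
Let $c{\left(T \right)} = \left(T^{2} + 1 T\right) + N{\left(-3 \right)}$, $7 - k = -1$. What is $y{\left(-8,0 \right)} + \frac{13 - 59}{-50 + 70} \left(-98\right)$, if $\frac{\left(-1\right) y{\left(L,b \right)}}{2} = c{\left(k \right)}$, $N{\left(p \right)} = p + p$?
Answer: $\frac{467}{5} \approx 93.4$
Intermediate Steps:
$N{\left(p \right)} = 2 p$
$k = 8$ ($k = 7 - -1 = 7 + 1 = 8$)
$c{\left(T \right)} = -6 + T + T^{2}$ ($c{\left(T \right)} = \left(T^{2} + 1 T\right) + 2 \left(-3\right) = \left(T^{2} + T\right) - 6 = \left(T + T^{2}\right) - 6 = -6 + T + T^{2}$)
$y{\left(L,b \right)} = -132$ ($y{\left(L,b \right)} = - 2 \left(-6 + 8 + 8^{2}\right) = - 2 \left(-6 + 8 + 64\right) = \left(-2\right) 66 = -132$)
$y{\left(-8,0 \right)} + \frac{13 - 59}{-50 + 70} \left(-98\right) = -132 + \frac{13 - 59}{-50 + 70} \left(-98\right) = -132 + - \frac{46}{20} \left(-98\right) = -132 + \left(-46\right) \frac{1}{20} \left(-98\right) = -132 - - \frac{1127}{5} = -132 + \frac{1127}{5} = \frac{467}{5}$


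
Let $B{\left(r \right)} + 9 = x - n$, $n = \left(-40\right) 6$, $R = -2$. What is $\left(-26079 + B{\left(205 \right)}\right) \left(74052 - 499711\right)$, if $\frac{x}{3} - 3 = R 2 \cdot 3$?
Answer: $11013926625$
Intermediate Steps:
$n = -240$
$x = -27$ ($x = 9 + 3 \left(-2\right) 2 \cdot 3 = 9 + 3 \left(\left(-4\right) 3\right) = 9 + 3 \left(-12\right) = 9 - 36 = -27$)
$B{\left(r \right)} = 204$ ($B{\left(r \right)} = -9 - -213 = -9 + \left(-27 + 240\right) = -9 + 213 = 204$)
$\left(-26079 + B{\left(205 \right)}\right) \left(74052 - 499711\right) = \left(-26079 + 204\right) \left(74052 - 499711\right) = \left(-25875\right) \left(-425659\right) = 11013926625$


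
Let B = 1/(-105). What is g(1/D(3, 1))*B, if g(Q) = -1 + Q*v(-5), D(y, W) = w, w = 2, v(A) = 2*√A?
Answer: 1/105 - I*√5/105 ≈ 0.0095238 - 0.021296*I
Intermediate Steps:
D(y, W) = 2
B = -1/105 ≈ -0.0095238
g(Q) = -1 + 2*I*Q*√5 (g(Q) = -1 + Q*(2*√(-5)) = -1 + Q*(2*(I*√5)) = -1 + Q*(2*I*√5) = -1 + 2*I*Q*√5)
g(1/D(3, 1))*B = (-1 + 2*I*√5/2)*(-1/105) = (-1 + 2*I*(½)*√5)*(-1/105) = (-1 + I*√5)*(-1/105) = 1/105 - I*√5/105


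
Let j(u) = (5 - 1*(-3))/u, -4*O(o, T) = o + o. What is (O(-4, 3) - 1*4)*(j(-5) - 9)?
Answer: 106/5 ≈ 21.200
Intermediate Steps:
O(o, T) = -o/2 (O(o, T) = -(o + o)/4 = -o/2)
j(u) = 8/u (j(u) = (5 + 3)/u = 8/u)
(O(-4, 3) - 1*4)*(j(-5) - 9) = (-1/2*(-4) - 1*4)*(8/(-5) - 9) = (2 - 4)*(8*(-1/5) - 9) = -2*(-8/5 - 9) = -2*(-53/5) = 106/5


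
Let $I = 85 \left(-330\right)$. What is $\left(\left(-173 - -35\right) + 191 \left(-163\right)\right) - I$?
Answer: $-3221$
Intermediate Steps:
$I = -28050$
$\left(\left(-173 - -35\right) + 191 \left(-163\right)\right) - I = \left(\left(-173 - -35\right) + 191 \left(-163\right)\right) - -28050 = \left(\left(-173 + 35\right) - 31133\right) + 28050 = \left(-138 - 31133\right) + 28050 = -31271 + 28050 = -3221$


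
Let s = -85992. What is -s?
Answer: 85992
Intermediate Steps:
-s = -1*(-85992) = 85992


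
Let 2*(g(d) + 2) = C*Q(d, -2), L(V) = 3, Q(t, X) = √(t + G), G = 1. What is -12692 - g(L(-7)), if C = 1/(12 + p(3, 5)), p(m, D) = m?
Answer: -190351/15 ≈ -12690.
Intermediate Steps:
Q(t, X) = √(1 + t) (Q(t, X) = √(t + 1) = √(1 + t))
C = 1/15 (C = 1/(12 + 3) = 1/15 ≈ 0.066667)
g(d) = -2 + √(1 + d)/30 (g(d) = -2 + (√(1 + d)/15)/2 = -2 + √(1 + d)/30)
-12692 - g(L(-7)) = -12692 - (-2 + √(1 + 3)/30) = -12692 - (-2 + √4/30) = -12692 - (-2 + (1/30)*2) = -12692 - (-2 + 1/15) = -12692 - 1*(-29/15) = -12692 + 29/15 = -190351/15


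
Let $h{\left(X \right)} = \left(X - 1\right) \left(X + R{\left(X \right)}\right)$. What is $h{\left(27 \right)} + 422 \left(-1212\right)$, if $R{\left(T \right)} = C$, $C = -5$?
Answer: $-510892$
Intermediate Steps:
$R{\left(T \right)} = -5$
$h{\left(X \right)} = \left(-1 + X\right) \left(-5 + X\right)$ ($h{\left(X \right)} = \left(X - 1\right) \left(X - 5\right) = \left(-1 + X\right) \left(-5 + X\right)$)
$h{\left(27 \right)} + 422 \left(-1212\right) = \left(5 + 27^{2} - 162\right) + 422 \left(-1212\right) = \left(5 + 729 - 162\right) - 511464 = 572 - 511464 = -510892$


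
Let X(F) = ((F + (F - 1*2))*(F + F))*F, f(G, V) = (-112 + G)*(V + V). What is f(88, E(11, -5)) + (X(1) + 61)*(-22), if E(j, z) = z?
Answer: -1102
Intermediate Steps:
f(G, V) = 2*V*(-112 + G) (f(G, V) = (-112 + G)*(2*V) = 2*V*(-112 + G))
X(F) = 2*F**2*(-2 + 2*F) (X(F) = ((F + (F - 2))*(2*F))*F = ((F + (-2 + F))*(2*F))*F = ((-2 + 2*F)*(2*F))*F = (2*F*(-2 + 2*F))*F = 2*F**2*(-2 + 2*F))
f(88, E(11, -5)) + (X(1) + 61)*(-22) = 2*(-5)*(-112 + 88) + (4*1**2*(-1 + 1) + 61)*(-22) = 2*(-5)*(-24) + (4*1*0 + 61)*(-22) = 240 + (0 + 61)*(-22) = 240 + 61*(-22) = 240 - 1342 = -1102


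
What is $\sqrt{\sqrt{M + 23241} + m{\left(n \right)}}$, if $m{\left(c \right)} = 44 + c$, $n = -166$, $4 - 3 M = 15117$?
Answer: $\frac{\sqrt{-1098 + 3 \sqrt{163830}}}{3} \approx 3.5944$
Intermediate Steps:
$M = - \frac{15113}{3}$ ($M = \frac{4}{3} - 5039 = - \frac{15113}{3} \approx -5037.7$)
$\sqrt{\sqrt{M + 23241} + m{\left(n \right)}} = \sqrt{\sqrt{- \frac{15113}{3} + 23241} + \left(44 - 166\right)} = \sqrt{\sqrt{\frac{54610}{3}} - 122} = \sqrt{\frac{\sqrt{163830}}{3} - 122} = \sqrt{-122 + \frac{\sqrt{163830}}{3}}$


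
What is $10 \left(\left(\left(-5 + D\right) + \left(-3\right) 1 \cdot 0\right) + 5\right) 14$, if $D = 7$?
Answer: $980$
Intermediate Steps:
$10 \left(\left(\left(-5 + D\right) + \left(-3\right) 1 \cdot 0\right) + 5\right) 14 = 10 \left(\left(\left(-5 + 7\right) + \left(-3\right) 1 \cdot 0\right) + 5\right) 14 = 10 \left(\left(2 - 0\right) + 5\right) 14 = 10 \left(\left(2 + 0\right) + 5\right) 14 = 10 \left(2 + 5\right) 14 = 10 \cdot 7 \cdot 14 = 70 \cdot 14 = 980$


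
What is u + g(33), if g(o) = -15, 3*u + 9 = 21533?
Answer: 21479/3 ≈ 7159.7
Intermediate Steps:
u = 21524/3 (u = -3 + (⅓)*21533 = -3 + 21533/3 = 21524/3 ≈ 7174.7)
u + g(33) = 21524/3 - 15 = 21479/3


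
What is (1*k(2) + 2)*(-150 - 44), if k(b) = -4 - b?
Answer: 776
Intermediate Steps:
(1*k(2) + 2)*(-150 - 44) = (1*(-4 - 1*2) + 2)*(-150 - 44) = (1*(-4 - 2) + 2)*(-194) = (1*(-6) + 2)*(-194) = (-6 + 2)*(-194) = -4*(-194) = 776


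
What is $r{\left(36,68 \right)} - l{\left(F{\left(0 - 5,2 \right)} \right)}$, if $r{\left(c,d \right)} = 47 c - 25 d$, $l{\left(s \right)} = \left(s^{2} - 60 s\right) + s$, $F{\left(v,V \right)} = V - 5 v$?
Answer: $856$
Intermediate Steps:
$l{\left(s \right)} = s^{2} - 59 s$
$r{\left(c,d \right)} = - 25 d + 47 c$
$r{\left(36,68 \right)} - l{\left(F{\left(0 - 5,2 \right)} \right)} = \left(\left(-25\right) 68 + 47 \cdot 36\right) - \left(2 - 5 \left(0 - 5\right)\right) \left(-59 - \left(-2 + 5 \left(0 - 5\right)\right)\right) = \left(-1700 + 1692\right) - \left(2 - -25\right) \left(-59 + \left(2 - -25\right)\right) = -8 - \left(2 + 25\right) \left(-59 + \left(2 + 25\right)\right) = -8 - 27 \left(-59 + 27\right) = -8 - 27 \left(-32\right) = -8 - -864 = -8 + 864 = 856$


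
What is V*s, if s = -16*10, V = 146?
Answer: -23360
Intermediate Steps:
s = -160
V*s = 146*(-160) = -23360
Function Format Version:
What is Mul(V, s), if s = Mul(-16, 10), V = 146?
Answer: -23360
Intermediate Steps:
s = -160
Mul(V, s) = Mul(146, -160) = -23360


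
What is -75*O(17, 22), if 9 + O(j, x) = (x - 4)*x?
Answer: -29025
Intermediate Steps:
O(j, x) = -9 + x*(-4 + x) (O(j, x) = -9 + (x - 4)*x = -9 + (-4 + x)*x = -9 + x*(-4 + x))
-75*O(17, 22) = -75*(-9 + 22² - 4*22) = -75*(-9 + 484 - 88) = -75*387 = -29025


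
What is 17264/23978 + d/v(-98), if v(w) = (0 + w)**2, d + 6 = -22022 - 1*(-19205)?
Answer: 49056781/115142356 ≈ 0.42605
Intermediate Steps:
d = -2823 (d = -6 + (-22022 - 1*(-19205)) = -6 + (-22022 + 19205) = -6 - 2817 = -2823)
v(w) = w**2
17264/23978 + d/v(-98) = 17264/23978 - 2823/((-98)**2) = 17264*(1/23978) - 2823/9604 = 8632/11989 - 2823*1/9604 = 8632/11989 - 2823/9604 = 49056781/115142356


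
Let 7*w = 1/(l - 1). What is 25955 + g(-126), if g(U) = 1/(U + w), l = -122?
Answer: 2815779224/108487 ≈ 25955.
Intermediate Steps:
w = -1/861 (w = 1/(7*(-122 - 1)) = (⅐)/(-123) = (⅐)*(-1/123) = -1/861 ≈ -0.0011614)
g(U) = 1/(-1/861 + U) (g(U) = 1/(U - 1/861) = 1/(-1/861 + U))
25955 + g(-126) = 25955 + 861/(-1 + 861*(-126)) = 25955 + 861/(-1 - 108486) = 25955 + 861/(-108487) = 25955 + 861*(-1/108487) = 25955 - 861/108487 = 2815779224/108487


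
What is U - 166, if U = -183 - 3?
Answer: -352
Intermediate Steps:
U = -186
U - 166 = -186 - 166 = -352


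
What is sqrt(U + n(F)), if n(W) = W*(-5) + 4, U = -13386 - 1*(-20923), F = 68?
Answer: sqrt(7201) ≈ 84.859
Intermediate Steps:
U = 7537 (U = -13386 + 20923 = 7537)
n(W) = 4 - 5*W (n(W) = -5*W + 4 = 4 - 5*W)
sqrt(U + n(F)) = sqrt(7537 + (4 - 5*68)) = sqrt(7537 + (4 - 340)) = sqrt(7537 - 336) = sqrt(7201)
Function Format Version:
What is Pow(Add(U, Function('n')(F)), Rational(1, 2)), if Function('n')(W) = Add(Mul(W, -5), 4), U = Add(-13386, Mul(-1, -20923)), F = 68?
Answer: Pow(7201, Rational(1, 2)) ≈ 84.859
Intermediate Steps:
U = 7537 (U = Add(-13386, 20923) = 7537)
Function('n')(W) = Add(4, Mul(-5, W)) (Function('n')(W) = Add(Mul(-5, W), 4) = Add(4, Mul(-5, W)))
Pow(Add(U, Function('n')(F)), Rational(1, 2)) = Pow(Add(7537, Add(4, Mul(-5, 68))), Rational(1, 2)) = Pow(Add(7537, Add(4, -340)), Rational(1, 2)) = Pow(Add(7537, -336), Rational(1, 2)) = Pow(7201, Rational(1, 2))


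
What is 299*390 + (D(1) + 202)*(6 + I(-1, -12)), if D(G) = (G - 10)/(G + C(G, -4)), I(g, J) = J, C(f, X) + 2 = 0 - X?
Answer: 115416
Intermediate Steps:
C(f, X) = -2 - X (C(f, X) = -2 + (0 - X) = -2 - X)
D(G) = (-10 + G)/(2 + G) (D(G) = (G - 10)/(G + (-2 - 1*(-4))) = (-10 + G)/(G + (-2 + 4)) = (-10 + G)/(G + 2) = (-10 + G)/(2 + G))
299*390 + (D(1) + 202)*(6 + I(-1, -12)) = 299*390 + ((-10 + 1)/(2 + 1) + 202)*(6 - 12) = 116610 + (-9/3 + 202)*(-6) = 116610 + ((⅓)*(-9) + 202)*(-6) = 116610 + (-3 + 202)*(-6) = 116610 + 199*(-6) = 116610 - 1194 = 115416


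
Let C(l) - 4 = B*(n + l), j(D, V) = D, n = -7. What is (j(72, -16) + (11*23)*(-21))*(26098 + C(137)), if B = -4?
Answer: -134075262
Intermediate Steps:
C(l) = 32 - 4*l (C(l) = 4 - 4*(-7 + l) = 4 + (28 - 4*l) = 32 - 4*l)
(j(72, -16) + (11*23)*(-21))*(26098 + C(137)) = (72 + (11*23)*(-21))*(26098 + (32 - 4*137)) = (72 + 253*(-21))*(26098 + (32 - 548)) = (72 - 5313)*(26098 - 516) = -5241*25582 = -134075262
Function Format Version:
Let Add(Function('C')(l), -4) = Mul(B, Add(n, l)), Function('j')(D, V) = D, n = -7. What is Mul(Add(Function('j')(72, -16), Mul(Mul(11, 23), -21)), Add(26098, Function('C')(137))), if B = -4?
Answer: -134075262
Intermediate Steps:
Function('C')(l) = Add(32, Mul(-4, l)) (Function('C')(l) = Add(4, Mul(-4, Add(-7, l))) = Add(4, Add(28, Mul(-4, l))) = Add(32, Mul(-4, l)))
Mul(Add(Function('j')(72, -16), Mul(Mul(11, 23), -21)), Add(26098, Function('C')(137))) = Mul(Add(72, Mul(Mul(11, 23), -21)), Add(26098, Add(32, Mul(-4, 137)))) = Mul(Add(72, Mul(253, -21)), Add(26098, Add(32, -548))) = Mul(Add(72, -5313), Add(26098, -516)) = Mul(-5241, 25582) = -134075262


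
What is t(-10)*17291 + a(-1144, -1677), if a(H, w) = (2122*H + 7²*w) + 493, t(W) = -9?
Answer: -2664867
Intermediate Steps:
a(H, w) = 493 + 49*w + 2122*H (a(H, w) = (2122*H + 49*w) + 493 = (49*w + 2122*H) + 493 = 493 + 49*w + 2122*H)
t(-10)*17291 + a(-1144, -1677) = -9*17291 + (493 + 49*(-1677) + 2122*(-1144)) = -155619 + (493 - 82173 - 2427568) = -155619 - 2509248 = -2664867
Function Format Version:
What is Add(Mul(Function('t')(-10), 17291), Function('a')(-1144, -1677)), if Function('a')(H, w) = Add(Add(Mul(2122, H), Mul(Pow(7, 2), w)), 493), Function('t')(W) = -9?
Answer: -2664867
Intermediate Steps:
Function('a')(H, w) = Add(493, Mul(49, w), Mul(2122, H)) (Function('a')(H, w) = Add(Add(Mul(2122, H), Mul(49, w)), 493) = Add(Add(Mul(49, w), Mul(2122, H)), 493) = Add(493, Mul(49, w), Mul(2122, H)))
Add(Mul(Function('t')(-10), 17291), Function('a')(-1144, -1677)) = Add(Mul(-9, 17291), Add(493, Mul(49, -1677), Mul(2122, -1144))) = Add(-155619, Add(493, -82173, -2427568)) = Add(-155619, -2509248) = -2664867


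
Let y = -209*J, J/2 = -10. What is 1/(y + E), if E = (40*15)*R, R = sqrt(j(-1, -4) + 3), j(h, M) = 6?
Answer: 1/5980 ≈ 0.00016722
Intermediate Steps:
J = -20 (J = 2*(-10) = -20)
R = 3 (R = sqrt(6 + 3) = sqrt(9) = 3)
y = 4180 (y = -209*(-20) = 4180)
E = 1800 (E = (40*15)*3 = 600*3 = 1800)
1/(y + E) = 1/(4180 + 1800) = 1/5980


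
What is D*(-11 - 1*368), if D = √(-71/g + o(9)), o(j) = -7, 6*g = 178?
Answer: -758*I*√18601/89 ≈ -1161.6*I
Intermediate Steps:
g = 89/3 (g = (⅙)*178 = 89/3 ≈ 29.667)
D = 2*I*√18601/89 (D = √(-71/89/3 - 7) = √(-71*3/89 - 7) = √(-213/89 - 7) = √(-836/89) = 2*I*√18601/89 ≈ 3.0648*I)
D*(-11 - 1*368) = (2*I*√18601/89)*(-11 - 1*368) = (2*I*√18601/89)*(-11 - 368) = (2*I*√18601/89)*(-379) = -758*I*√18601/89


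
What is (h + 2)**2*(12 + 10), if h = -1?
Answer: 22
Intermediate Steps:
(h + 2)**2*(12 + 10) = (-1 + 2)**2*(12 + 10) = 1**2*22 = 1*22 = 22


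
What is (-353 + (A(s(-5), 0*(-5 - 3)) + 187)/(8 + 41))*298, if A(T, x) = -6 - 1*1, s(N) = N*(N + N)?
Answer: -5100866/49 ≈ -1.0410e+5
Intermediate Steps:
s(N) = 2*N**2 (s(N) = N*(2*N) = 2*N**2)
A(T, x) = -7 (A(T, x) = -6 - 1 = -7)
(-353 + (A(s(-5), 0*(-5 - 3)) + 187)/(8 + 41))*298 = (-353 + (-7 + 187)/(8 + 41))*298 = (-353 + 180/49)*298 = -17117/49*298 = -5100866/49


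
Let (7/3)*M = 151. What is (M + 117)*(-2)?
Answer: -2544/7 ≈ -363.43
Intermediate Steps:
M = 453/7 (M = (3/7)*151 = 453/7 ≈ 64.714)
(M + 117)*(-2) = (453/7 + 117)*(-2) = (1272/7)*(-2) = -2544/7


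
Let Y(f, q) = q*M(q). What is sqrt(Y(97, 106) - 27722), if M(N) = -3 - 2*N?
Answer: 4*I*sqrt(3157) ≈ 224.75*I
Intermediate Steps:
Y(f, q) = q*(-3 - 2*q)
sqrt(Y(97, 106) - 27722) = sqrt(-1*106*(3 + 2*106) - 27722) = sqrt(-1*106*(3 + 212) - 27722) = sqrt(-1*106*215 - 27722) = sqrt(-22790 - 27722) = sqrt(-50512) = 4*I*sqrt(3157)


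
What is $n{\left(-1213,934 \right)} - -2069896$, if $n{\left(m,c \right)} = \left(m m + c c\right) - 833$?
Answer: $4412788$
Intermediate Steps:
$n{\left(m,c \right)} = -833 + c^{2} + m^{2}$ ($n{\left(m,c \right)} = \left(m^{2} + c^{2}\right) - 833 = \left(c^{2} + m^{2}\right) - 833 = -833 + c^{2} + m^{2}$)
$n{\left(-1213,934 \right)} - -2069896 = \left(-833 + 934^{2} + \left(-1213\right)^{2}\right) - -2069896 = \left(-833 + 872356 + 1471369\right) + 2069896 = 2342892 + 2069896 = 4412788$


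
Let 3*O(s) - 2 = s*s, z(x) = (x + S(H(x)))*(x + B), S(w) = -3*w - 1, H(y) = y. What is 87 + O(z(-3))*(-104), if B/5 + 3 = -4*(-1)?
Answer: -3449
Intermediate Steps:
B = 5 (B = -15 + 5*(-4*(-1)) = -15 + 5*4 = -15 + 20 = 5)
S(w) = -1 - 3*w
z(x) = (-1 - 2*x)*(5 + x) (z(x) = (x + (-1 - 3*x))*(x + 5) = (-1 - 2*x)*(5 + x))
O(s) = 2/3 + s**2/3 (O(s) = 2/3 + (s*s)/3 = 2/3 + s**2/3)
87 + O(z(-3))*(-104) = 87 + (2/3 + (-5 - 11*(-3) - 2*(-3)**2)**2/3)*(-104) = 87 + (2/3 + (-5 + 33 - 2*9)**2/3)*(-104) = 87 + (2/3 + (-5 + 33 - 18)**2/3)*(-104) = 87 + (2/3 + (1/3)*10**2)*(-104) = 87 + (2/3 + (1/3)*100)*(-104) = 87 + (2/3 + 100/3)*(-104) = 87 + 34*(-104) = 87 - 3536 = -3449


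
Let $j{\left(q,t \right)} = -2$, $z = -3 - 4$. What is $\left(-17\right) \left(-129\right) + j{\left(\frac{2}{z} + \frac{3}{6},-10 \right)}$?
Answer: $2191$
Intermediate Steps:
$z = -7$ ($z = -3 - 4 = -7$)
$\left(-17\right) \left(-129\right) + j{\left(\frac{2}{z} + \frac{3}{6},-10 \right)} = \left(-17\right) \left(-129\right) - 2 = 2193 - 2 = 2191$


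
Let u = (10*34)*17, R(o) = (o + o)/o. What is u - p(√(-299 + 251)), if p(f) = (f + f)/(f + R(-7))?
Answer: 4*(-1445*I + 2889*√3)/(-I + 2*√3) ≈ 5778.2 - 0.53294*I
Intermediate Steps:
R(o) = 2 (R(o) = (2*o)/o = 2)
u = 5780 (u = 340*17 = 5780)
p(f) = 2*f/(2 + f) (p(f) = (f + f)/(f + 2) = (2*f)/(2 + f) = 2*f/(2 + f))
u - p(√(-299 + 251)) = 5780 - 2*√(-299 + 251)/(2 + √(-299 + 251)) = 5780 - 2*√(-48)/(2 + √(-48)) = 5780 - 2*4*I*√3/(2 + 4*I*√3) = 5780 - 8*I*√3/(2 + 4*I*√3)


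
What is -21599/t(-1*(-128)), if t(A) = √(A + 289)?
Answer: -21599*√417/417 ≈ -1057.7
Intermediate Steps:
t(A) = √(289 + A)
-21599/t(-1*(-128)) = -21599/√(289 - 1*(-128)) = -21599/√(289 + 128) = -21599*√417/417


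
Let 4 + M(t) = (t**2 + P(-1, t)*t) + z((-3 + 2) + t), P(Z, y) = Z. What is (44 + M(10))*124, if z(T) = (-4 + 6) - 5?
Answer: 15748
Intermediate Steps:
z(T) = -3 (z(T) = 2 - 5 = -3)
M(t) = -7 + t**2 - t (M(t) = -4 + ((t**2 - t) - 3) = -4 + (-3 + t**2 - t) = -7 + t**2 - t)
(44 + M(10))*124 = (44 + (-7 + 10**2 - 1*10))*124 = (44 + (-7 + 100 - 10))*124 = (44 + 83)*124 = 127*124 = 15748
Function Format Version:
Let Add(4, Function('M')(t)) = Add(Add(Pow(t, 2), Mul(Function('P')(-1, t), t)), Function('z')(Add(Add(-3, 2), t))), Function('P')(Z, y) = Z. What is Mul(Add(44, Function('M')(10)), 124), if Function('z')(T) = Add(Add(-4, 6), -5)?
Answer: 15748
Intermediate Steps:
Function('z')(T) = -3 (Function('z')(T) = Add(2, -5) = -3)
Function('M')(t) = Add(-7, Pow(t, 2), Mul(-1, t)) (Function('M')(t) = Add(-4, Add(Add(Pow(t, 2), Mul(-1, t)), -3)) = Add(-4, Add(-3, Pow(t, 2), Mul(-1, t))) = Add(-7, Pow(t, 2), Mul(-1, t)))
Mul(Add(44, Function('M')(10)), 124) = Mul(Add(44, Add(-7, Pow(10, 2), Mul(-1, 10))), 124) = Mul(Add(44, Add(-7, 100, -10)), 124) = Mul(Add(44, 83), 124) = Mul(127, 124) = 15748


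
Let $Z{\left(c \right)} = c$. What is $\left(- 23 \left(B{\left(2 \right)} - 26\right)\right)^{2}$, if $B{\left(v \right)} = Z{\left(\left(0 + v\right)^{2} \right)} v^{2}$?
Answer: $52900$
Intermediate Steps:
$B{\left(v \right)} = v^{4}$ ($B{\left(v \right)} = \left(0 + v\right)^{2} v^{2} = v^{2} v^{2} = v^{4}$)
$\left(- 23 \left(B{\left(2 \right)} - 26\right)\right)^{2} = \left(- 23 \left(2^{4} - 26\right)\right)^{2} = \left(- 23 \left(16 - 26\right)\right)^{2} = \left(\left(-23\right) \left(-10\right)\right)^{2} = 230^{2} = 52900$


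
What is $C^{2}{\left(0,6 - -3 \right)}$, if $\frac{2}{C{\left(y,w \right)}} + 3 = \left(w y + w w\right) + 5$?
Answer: $\frac{4}{6889} \approx 0.00058064$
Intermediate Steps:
$C{\left(y,w \right)} = \frac{2}{2 + w^{2} + w y}$ ($C{\left(y,w \right)} = \frac{2}{-3 + \left(\left(w y + w w\right) + 5\right)} = \frac{2}{-3 + \left(\left(w y + w^{2}\right) + 5\right)} = \frac{2}{-3 + \left(\left(w^{2} + w y\right) + 5\right)} = \frac{2}{-3 + \left(5 + w^{2} + w y\right)} = \frac{2}{2 + w^{2} + w y}$)
$C^{2}{\left(0,6 - -3 \right)} = \left(\frac{2}{2 + \left(6 - -3\right)^{2} + \left(6 - -3\right) 0}\right)^{2} = \left(\frac{2}{2 + \left(6 + 3\right)^{2} + \left(6 + 3\right) 0}\right)^{2} = \left(\frac{2}{2 + 9^{2} + 9 \cdot 0}\right)^{2} = \left(\frac{2}{2 + 81 + 0}\right)^{2} = \left(\frac{2}{83}\right)^{2} = \frac{4}{6889}$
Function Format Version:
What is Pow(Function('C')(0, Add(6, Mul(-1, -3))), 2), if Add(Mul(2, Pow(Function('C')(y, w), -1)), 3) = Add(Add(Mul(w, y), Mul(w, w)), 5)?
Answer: Rational(4, 6889) ≈ 0.00058064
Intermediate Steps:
Function('C')(y, w) = Mul(2, Pow(Add(2, Pow(w, 2), Mul(w, y)), -1)) (Function('C')(y, w) = Mul(2, Pow(Add(-3, Add(Add(Mul(w, y), Mul(w, w)), 5)), -1)) = Mul(2, Pow(Add(-3, Add(Add(Mul(w, y), Pow(w, 2)), 5)), -1)) = Mul(2, Pow(Add(-3, Add(Add(Pow(w, 2), Mul(w, y)), 5)), -1)) = Mul(2, Pow(Add(-3, Add(5, Pow(w, 2), Mul(w, y))), -1)) = Mul(2, Pow(Add(2, Pow(w, 2), Mul(w, y)), -1)))
Pow(Function('C')(0, Add(6, Mul(-1, -3))), 2) = Pow(Mul(2, Pow(Add(2, Pow(Add(6, Mul(-1, -3)), 2), Mul(Add(6, Mul(-1, -3)), 0)), -1)), 2) = Pow(Mul(2, Pow(Add(2, Pow(Add(6, 3), 2), Mul(Add(6, 3), 0)), -1)), 2) = Pow(Mul(2, Pow(Add(2, Pow(9, 2), Mul(9, 0)), -1)), 2) = Pow(Mul(2, Pow(Add(2, 81, 0), -1)), 2) = Pow(Mul(2, Pow(83, -1)), 2) = Pow(Mul(2, Rational(1, 83)), 2) = Pow(Rational(2, 83), 2) = Rational(4, 6889)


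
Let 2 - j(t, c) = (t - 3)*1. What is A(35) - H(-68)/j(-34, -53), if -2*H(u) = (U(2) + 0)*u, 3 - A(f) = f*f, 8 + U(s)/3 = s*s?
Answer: -15750/13 ≈ -1211.5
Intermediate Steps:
U(s) = -24 + 3*s² (U(s) = -24 + 3*(s*s) = -24 + 3*s²)
A(f) = 3 - f² (A(f) = 3 - f*f = 3 - f²)
j(t, c) = 5 - t (j(t, c) = 2 - (t - 3) = 2 - (-3 + t) = 2 + (3 - t) = 5 - t)
H(u) = 6*u (H(u) = -((-24 + 3*2²) + 0)*u/2 = -((-24 + 3*4) + 0)*u/2 = -((-24 + 12) + 0)*u/2 = -(-12 + 0)*u/2 = -(-6)*u = 6*u)
A(35) - H(-68)/j(-34, -53) = (3 - 1*35²) - 6*(-68)/(5 - 1*(-34)) = (3 - 1*1225) - (-408)/(5 + 34) = (3 - 1225) - (-408)/39 = -1222 - (-408)/39 = -1222 - 1*(-136/13) = -1222 + 136/13 = -15750/13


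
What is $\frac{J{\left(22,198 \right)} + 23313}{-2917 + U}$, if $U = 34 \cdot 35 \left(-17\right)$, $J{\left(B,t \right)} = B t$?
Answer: $- \frac{27669}{23147} \approx -1.1954$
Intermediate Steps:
$U = -20230$ ($U = 1190 \left(-17\right) = -20230$)
$\frac{J{\left(22,198 \right)} + 23313}{-2917 + U} = \frac{22 \cdot 198 + 23313}{-2917 - 20230} = \frac{4356 + 23313}{-23147} = 27669 \left(- \frac{1}{23147}\right) = - \frac{27669}{23147}$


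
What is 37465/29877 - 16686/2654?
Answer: -199547756/39646779 ≈ -5.0331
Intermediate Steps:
37465/29877 - 16686/2654 = 37465*(1/29877) - 16686*1/2654 = 37465/29877 - 8343/1327 = -199547756/39646779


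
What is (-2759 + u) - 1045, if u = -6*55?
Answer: -4134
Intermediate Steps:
u = -330
(-2759 + u) - 1045 = (-2759 - 330) - 1045 = -3089 - 1045 = -4134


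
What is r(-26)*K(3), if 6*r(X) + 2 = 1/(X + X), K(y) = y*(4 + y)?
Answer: -735/104 ≈ -7.0673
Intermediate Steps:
r(X) = -⅓ + 1/(12*X) (r(X) = -⅓ + 1/(6*(X + X)) = -⅓ + 1/(6*((2*X))) = -⅓ + (1/(2*X))/6 = -⅓ + 1/(12*X))
r(-26)*K(3) = ((1/12)*(1 - 4*(-26))/(-26))*(3*(4 + 3)) = ((1/12)*(-1/26)*(1 + 104))*(3*7) = ((1/12)*(-1/26)*105)*21 = -35/104*21 = -735/104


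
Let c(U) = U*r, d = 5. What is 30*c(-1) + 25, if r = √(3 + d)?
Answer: 25 - 60*√2 ≈ -59.853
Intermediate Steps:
r = 2*√2 (r = √(3 + 5) = √8 = 2*√2 ≈ 2.8284)
c(U) = 2*U*√2 (c(U) = U*(2*√2) = 2*U*√2)
30*c(-1) + 25 = 30*(2*(-1)*√2) + 25 = 30*(-2*√2) + 25 = -60*√2 + 25 = 25 - 60*√2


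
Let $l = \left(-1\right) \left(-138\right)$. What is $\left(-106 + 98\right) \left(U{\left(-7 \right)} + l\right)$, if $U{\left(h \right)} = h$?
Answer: $-1048$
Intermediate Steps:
$l = 138$
$\left(-106 + 98\right) \left(U{\left(-7 \right)} + l\right) = \left(-106 + 98\right) \left(-7 + 138\right) = \left(-8\right) 131 = -1048$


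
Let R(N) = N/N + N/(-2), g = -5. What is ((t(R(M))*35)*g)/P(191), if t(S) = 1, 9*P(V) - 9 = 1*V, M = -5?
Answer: -63/8 ≈ -7.8750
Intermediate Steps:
P(V) = 1 + V/9 (P(V) = 1 + (1*V)/9 = 1 + V/9)
R(N) = 1 - N/2 (R(N) = 1 + N*(-½) = 1 - N/2)
((t(R(M))*35)*g)/P(191) = ((1*35)*(-5))/(1 + (⅑)*191) = (35*(-5))/(1 + 191/9) = -175/200/9 = -175*9/200 = -63/8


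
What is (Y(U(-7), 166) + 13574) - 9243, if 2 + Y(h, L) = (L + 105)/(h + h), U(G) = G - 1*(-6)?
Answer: 8387/2 ≈ 4193.5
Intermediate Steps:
U(G) = 6 + G (U(G) = G + 6 = 6 + G)
Y(h, L) = -2 + (105 + L)/(2*h) (Y(h, L) = -2 + (L + 105)/(h + h) = -2 + (105 + L)/((2*h)) = -2 + (105 + L)*(1/(2*h)) = -2 + (105 + L)/(2*h))
(Y(U(-7), 166) + 13574) - 9243 = ((105 + 166 - 4*(6 - 7))/(2*(6 - 7)) + 13574) - 9243 = ((½)*(105 + 166 - 4*(-1))/(-1) + 13574) - 9243 = ((½)*(-1)*(105 + 166 + 4) + 13574) - 9243 = ((½)*(-1)*275 + 13574) - 9243 = (-275/2 + 13574) - 9243 = 26873/2 - 9243 = 8387/2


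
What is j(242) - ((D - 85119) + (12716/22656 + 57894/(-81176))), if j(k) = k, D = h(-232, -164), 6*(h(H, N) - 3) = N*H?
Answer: 1513767546813/19157536 ≈ 79017.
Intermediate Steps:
h(H, N) = 3 + H*N/6 (h(H, N) = 3 + (N*H)/6 = 3 + (H*N)/6 = 3 + H*N/6)
D = 19033/3 (D = 3 + (⅙)*(-232)*(-164) = 3 + 19024/3 = 19033/3 ≈ 6344.3)
j(242) - ((D - 85119) + (12716/22656 + 57894/(-81176))) = 242 - ((19033/3 - 85119) + (12716/22656 + 57894/(-81176))) = 242 - (-236324/3 + (12716*(1/22656) + 57894*(-1/81176))) = 242 - (-236324/3 + (3179/5664 - 28947/40588)) = 242 - (-236324/3 - 8731639/57472608) = 242 - 1*(-1509131423101/19157536) = 242 + 1509131423101/19157536 = 1513767546813/19157536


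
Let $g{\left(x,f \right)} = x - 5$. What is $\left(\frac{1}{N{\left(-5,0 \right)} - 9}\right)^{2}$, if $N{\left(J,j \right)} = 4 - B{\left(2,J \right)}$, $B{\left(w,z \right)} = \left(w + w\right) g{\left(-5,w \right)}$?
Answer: $\frac{1}{1225} \approx 0.00081633$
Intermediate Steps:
$g{\left(x,f \right)} = -5 + x$ ($g{\left(x,f \right)} = x - 5 = -5 + x$)
$B{\left(w,z \right)} = - 20 w$ ($B{\left(w,z \right)} = \left(w + w\right) \left(-5 - 5\right) = 2 w \left(-10\right) = - 20 w$)
$N{\left(J,j \right)} = 44$ ($N{\left(J,j \right)} = 4 - \left(-20\right) 2 = 4 - -40 = 4 + 40 = 44$)
$\left(\frac{1}{N{\left(-5,0 \right)} - 9}\right)^{2} = \left(\frac{1}{44 - 9}\right)^{2} = \left(\frac{1}{35}\right)^{2} = \frac{1}{1225}$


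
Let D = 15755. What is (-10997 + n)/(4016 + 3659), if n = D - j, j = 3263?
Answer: 299/1535 ≈ 0.19479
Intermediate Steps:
n = 12492 (n = 15755 - 1*3263 = 15755 - 3263 = 12492)
(-10997 + n)/(4016 + 3659) = (-10997 + 12492)/(4016 + 3659) = 1495/7675 = 1495*(1/7675) = 299/1535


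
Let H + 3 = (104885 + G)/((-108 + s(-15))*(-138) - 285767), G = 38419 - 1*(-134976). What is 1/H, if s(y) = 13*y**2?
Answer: -674513/2301819 ≈ -0.29303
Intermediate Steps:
G = 173395 (G = 38419 + 134976 = 173395)
H = -2301819/674513 (H = -3 + (104885 + 173395)/((-108 + 13*(-15)**2)*(-138) - 285767) = -3 + 278280/((-108 + 13*225)*(-138) - 285767) = -3 + 278280/((-108 + 2925)*(-138) - 285767) = -3 + 278280/(2817*(-138) - 285767) = -3 + 278280/(-388746 - 285767) = -3 + 278280/(-674513) = -3 + 278280*(-1/674513) = -3 - 278280/674513 = -2301819/674513 ≈ -3.4126)
1/H = 1/(-2301819/674513) = -674513/2301819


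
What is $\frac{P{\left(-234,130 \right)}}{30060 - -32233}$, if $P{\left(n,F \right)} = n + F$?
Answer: $- \frac{104}{62293} \approx -0.0016695$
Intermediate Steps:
$P{\left(n,F \right)} = F + n$
$\frac{P{\left(-234,130 \right)}}{30060 - -32233} = \frac{130 - 234}{30060 - -32233} = - \frac{104}{30060 + 32233} = - \frac{104}{62293}$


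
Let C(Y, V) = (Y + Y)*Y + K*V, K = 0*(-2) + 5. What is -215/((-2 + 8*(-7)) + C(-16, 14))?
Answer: -215/524 ≈ -0.41031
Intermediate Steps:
K = 5 (K = 0 + 5 = 5)
C(Y, V) = 2*Y² + 5*V (C(Y, V) = (Y + Y)*Y + 5*V = (2*Y)*Y + 5*V = 2*Y² + 5*V)
-215/((-2 + 8*(-7)) + C(-16, 14)) = -215/((-2 + 8*(-7)) + (2*(-16)² + 5*14)) = -215/((-2 - 56) + (2*256 + 70)) = -215/(-58 + (512 + 70)) = -215/(-58 + 582) = -215/524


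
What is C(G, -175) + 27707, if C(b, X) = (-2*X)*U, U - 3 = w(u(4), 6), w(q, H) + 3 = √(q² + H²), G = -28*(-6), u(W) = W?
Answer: 27707 + 700*√13 ≈ 30231.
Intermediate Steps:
G = 168
w(q, H) = -3 + √(H² + q²) (w(q, H) = -3 + √(q² + H²) = -3 + √(H² + q²))
U = 2*√13 (U = 3 + (-3 + √(6² + 4²)) = 3 + (-3 + √(36 + 16)) = 3 + (-3 + √52) = 3 + (-3 + 2*√13) = 2*√13 ≈ 7.2111)
C(b, X) = -4*X*√13 (C(b, X) = (-2*X)*(2*√13) = -4*X*√13)
C(G, -175) + 27707 = -4*(-175)*√13 + 27707 = 700*√13 + 27707 = 27707 + 700*√13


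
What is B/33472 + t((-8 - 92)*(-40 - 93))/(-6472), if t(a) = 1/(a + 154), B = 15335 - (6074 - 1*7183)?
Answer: 11186324675/22769926312 ≈ 0.49128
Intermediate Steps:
B = 16444 (B = 15335 - (6074 - 7183) = 15335 - 1*(-1109) = 15335 + 1109 = 16444)
t(a) = 1/(154 + a)
B/33472 + t((-8 - 92)*(-40 - 93))/(-6472) = 16444/33472 + 1/((154 + (-8 - 92)*(-40 - 93))*(-6472)) = 16444*(1/33472) - 1/6472/(154 - 100*(-133)) = 4111/8368 - 1/6472/(154 + 13300) = 4111/8368 - 1/6472/13454 = 4111/8368 + (1/13454)*(-1/6472) = 4111/8368 - 1/87074288 = 11186324675/22769926312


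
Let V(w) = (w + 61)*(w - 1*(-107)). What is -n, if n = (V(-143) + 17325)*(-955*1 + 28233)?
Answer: -553116006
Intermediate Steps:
V(w) = (61 + w)*(107 + w) (V(w) = (61 + w)*(w + 107) = (61 + w)*(107 + w))
n = 553116006 (n = ((6527 + (-143)**2 + 168*(-143)) + 17325)*(-955*1 + 28233) = ((6527 + 20449 - 24024) + 17325)*(-955 + 28233) = (2952 + 17325)*27278 = 20277*27278 = 553116006)
-n = -1*553116006 = -553116006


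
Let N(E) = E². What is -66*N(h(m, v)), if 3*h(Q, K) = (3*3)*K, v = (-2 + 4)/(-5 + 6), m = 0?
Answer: -2376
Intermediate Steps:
v = 2 (v = 2/1 = 2*1 = 2)
h(Q, K) = 3*K (h(Q, K) = ((3*3)*K)/3 = (9*K)/3 = 3*K)
-66*N(h(m, v)) = -66*(3*2)² = -66*6² = -66*36 = -2376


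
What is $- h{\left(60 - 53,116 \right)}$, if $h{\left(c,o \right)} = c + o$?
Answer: $-123$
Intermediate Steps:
$- h{\left(60 - 53,116 \right)} = - (\left(60 - 53\right) + 116) = - (7 + 116) = \left(-1\right) 123 = -123$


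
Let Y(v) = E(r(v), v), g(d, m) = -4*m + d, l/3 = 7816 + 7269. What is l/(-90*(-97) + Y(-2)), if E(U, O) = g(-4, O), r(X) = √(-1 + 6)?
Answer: 45255/8734 ≈ 5.1815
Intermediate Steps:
l = 45255 (l = 3*(7816 + 7269) = 3*15085 = 45255)
g(d, m) = d - 4*m
r(X) = √5
E(U, O) = -4 - 4*O
Y(v) = -4 - 4*v
l/(-90*(-97) + Y(-2)) = 45255/(-90*(-97) + (-4 - 4*(-2))) = 45255/(8730 + (-4 + 8)) = 45255/(8730 + 4) = 45255/8734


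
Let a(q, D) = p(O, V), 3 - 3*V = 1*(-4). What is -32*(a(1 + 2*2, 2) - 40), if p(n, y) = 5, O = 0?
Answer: 1120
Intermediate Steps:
V = 7/3 (V = 1 - (-4)/3 = 1 - 1/3*(-4) = 1 + 4/3 = 7/3 ≈ 2.3333)
a(q, D) = 5
-32*(a(1 + 2*2, 2) - 40) = -32*(5 - 40) = -32*(-35) = 1120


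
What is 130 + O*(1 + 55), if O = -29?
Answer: -1494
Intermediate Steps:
130 + O*(1 + 55) = 130 - 29*(1 + 55) = 130 - 29*56 = 130 - 1624 = -1494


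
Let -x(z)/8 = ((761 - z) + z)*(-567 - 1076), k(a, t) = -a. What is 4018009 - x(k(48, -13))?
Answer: -5984575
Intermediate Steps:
x(z) = 10002584 (x(z) = -8*((761 - z) + z)*(-567 - 1076) = -6088*(-1643) = -8*(-1250323) = 10002584)
4018009 - x(k(48, -13)) = 4018009 - 1*10002584 = 4018009 - 10002584 = -5984575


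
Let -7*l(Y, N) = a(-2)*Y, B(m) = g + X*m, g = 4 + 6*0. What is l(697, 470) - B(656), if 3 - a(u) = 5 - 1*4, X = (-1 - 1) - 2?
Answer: 16946/7 ≈ 2420.9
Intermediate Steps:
X = -4 (X = -2 - 2 = -4)
g = 4 (g = 4 + 0 = 4)
B(m) = 4 - 4*m
a(u) = 2 (a(u) = 3 - (5 - 1*4) = 3 - (5 - 4) = 3 - 1*1 = 3 - 1 = 2)
l(Y, N) = -2*Y/7
l(697, 470) - B(656) = -2/7*697 - (4 - 4*656) = -1394/7 - (4 - 2624) = -1394/7 - 1*(-2620) = -1394/7 + 2620 = 16946/7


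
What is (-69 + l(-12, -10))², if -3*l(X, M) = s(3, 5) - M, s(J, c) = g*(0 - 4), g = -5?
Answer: 6241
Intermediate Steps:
s(J, c) = 20 (s(J, c) = -5*(0 - 4) = -5*(-4) = 20)
l(X, M) = -20/3 + M/3 (l(X, M) = -(20 - M)/3 = -20/3 + M/3)
(-69 + l(-12, -10))² = (-69 + (-20/3 + (⅓)*(-10)))² = (-69 + (-20/3 - 10/3))² = (-69 - 10)² = (-79)² = 6241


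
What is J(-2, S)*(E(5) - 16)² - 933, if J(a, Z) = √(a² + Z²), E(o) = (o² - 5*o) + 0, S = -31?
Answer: -933 + 256*√965 ≈ 7019.5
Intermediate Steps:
E(o) = o² - 5*o
J(a, Z) = √(Z² + a²)
J(-2, S)*(E(5) - 16)² - 933 = √((-31)² + (-2)²)*(5*(-5 + 5) - 16)² - 933 = √(961 + 4)*(5*0 - 16)² - 933 = √965*(0 - 16)² - 933 = √965*(-16)² - 933 = √965*256 - 933 = 256*√965 - 933 = -933 + 256*√965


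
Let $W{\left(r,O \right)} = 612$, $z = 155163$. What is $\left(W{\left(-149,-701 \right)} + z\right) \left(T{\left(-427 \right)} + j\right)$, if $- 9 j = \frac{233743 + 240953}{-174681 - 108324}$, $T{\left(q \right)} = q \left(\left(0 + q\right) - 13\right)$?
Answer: $\frac{29062166779760}{993} \approx 2.9267 \cdot 10^{10}$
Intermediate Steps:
$T{\left(q \right)} = q \left(-13 + q\right)$ ($T{\left(q \right)} = q \left(q - 13\right) = q \left(-13 + q\right)$)
$j = \frac{2776}{14895}$ ($j = - \frac{\left(233743 + 240953\right) \frac{1}{-174681 - 108324}}{9} = - \frac{474696 \frac{1}{-283005}}{9} = - \frac{474696 \left(- \frac{1}{283005}\right)}{9} = \left(- \frac{1}{9}\right) \left(- \frac{2776}{1655}\right) = \frac{2776}{14895} \approx 0.18637$)
$\left(W{\left(-149,-701 \right)} + z\right) \left(T{\left(-427 \right)} + j\right) = \left(612 + 155163\right) \left(- 427 \left(-13 - 427\right) + \frac{2776}{14895}\right) = 155775 \left(\left(-427\right) \left(-440\right) + \frac{2776}{14895}\right) = 155775 \left(187880 + \frac{2776}{14895}\right) = 155775 \cdot \frac{2798475376}{14895} = \frac{29062166779760}{993}$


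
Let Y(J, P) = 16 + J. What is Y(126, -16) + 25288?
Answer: 25430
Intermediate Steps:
Y(126, -16) + 25288 = (16 + 126) + 25288 = 142 + 25288 = 25430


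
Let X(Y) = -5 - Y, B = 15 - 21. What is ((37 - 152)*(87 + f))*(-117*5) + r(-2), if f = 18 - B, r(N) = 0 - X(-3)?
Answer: 7467527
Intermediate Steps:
B = -6
r(N) = 2 (r(N) = 0 - (-5 - 1*(-3)) = 0 - (-5 + 3) = 0 - 1*(-2) = 0 + 2 = 2)
f = 24 (f = 18 - 1*(-6) = 18 + 6 = 24)
((37 - 152)*(87 + f))*(-117*5) + r(-2) = ((37 - 152)*(87 + 24))*(-117*5) + 2 = -115*111*(-585) + 2 = -12765*(-585) + 2 = 7467525 + 2 = 7467527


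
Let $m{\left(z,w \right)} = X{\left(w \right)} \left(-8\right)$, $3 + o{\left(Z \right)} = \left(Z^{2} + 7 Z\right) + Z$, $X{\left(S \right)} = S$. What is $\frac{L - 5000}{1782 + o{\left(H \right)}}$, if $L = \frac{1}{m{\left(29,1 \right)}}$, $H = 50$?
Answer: $- \frac{40001}{37432} \approx -1.0686$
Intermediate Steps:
$o{\left(Z \right)} = -3 + Z^{2} + 8 Z$ ($o{\left(Z \right)} = -3 + \left(\left(Z^{2} + 7 Z\right) + Z\right) = -3 + \left(Z^{2} + 8 Z\right) = -3 + Z^{2} + 8 Z$)
$m{\left(z,w \right)} = - 8 w$ ($m{\left(z,w \right)} = w \left(-8\right) = - 8 w$)
$L = - \frac{1}{8}$ ($L = \frac{1}{\left(-8\right) 1} = \frac{1}{-8} = - \frac{1}{8} \approx -0.125$)
$\frac{L - 5000}{1782 + o{\left(H \right)}} = \frac{- \frac{1}{8} - 5000}{1782 + \left(-3 + 50^{2} + 8 \cdot 50\right)} = - \frac{40001}{8 \left(1782 + \left(-3 + 2500 + 400\right)\right)} = - \frac{40001}{8 \left(1782 + 2897\right)} = - \frac{40001}{8 \cdot 4679} = \left(- \frac{40001}{8}\right) \frac{1}{4679} = - \frac{40001}{37432}$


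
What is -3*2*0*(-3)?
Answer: 0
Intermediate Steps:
-3*2*0*(-3) = -0*(-3) = -3*0 = 0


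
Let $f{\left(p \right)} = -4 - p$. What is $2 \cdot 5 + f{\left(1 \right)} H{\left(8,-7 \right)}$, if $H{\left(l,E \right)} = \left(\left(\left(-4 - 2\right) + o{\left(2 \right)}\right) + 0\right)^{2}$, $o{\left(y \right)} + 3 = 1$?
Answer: $-310$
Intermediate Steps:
$o{\left(y \right)} = -2$ ($o{\left(y \right)} = -3 + 1 = -2$)
$H{\left(l,E \right)} = 64$ ($H{\left(l,E \right)} = \left(\left(\left(-4 - 2\right) - 2\right) + 0\right)^{2} = \left(\left(-6 - 2\right) + 0\right)^{2} = \left(-8 + 0\right)^{2} = \left(-8\right)^{2} = 64$)
$2 \cdot 5 + f{\left(1 \right)} H{\left(8,-7 \right)} = 2 \cdot 5 + \left(-4 - 1\right) 64 = 10 + \left(-4 - 1\right) 64 = 10 - 320 = -310$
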